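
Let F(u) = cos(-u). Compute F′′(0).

-1

Use the known series and substitute for the argument.
The coefficient of u^2 in the expansion is -1/2, so F′′(0) = 2! * (-1/2) = -1.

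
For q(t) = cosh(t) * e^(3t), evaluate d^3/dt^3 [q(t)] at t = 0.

36

Multiply the two series term by term and collect like powers.
The coefficient of t^3 in the expansion is 6, so q′′′(0) = 3! * (6) = 36.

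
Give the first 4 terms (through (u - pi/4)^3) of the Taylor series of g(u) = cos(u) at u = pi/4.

g(pi/4) = sqrt(2)/2
g′(pi/4) = -sqrt(2)/2
g′′(pi/4) = -sqrt(2)/2
g′′′(pi/4) = sqrt(2)/2
Dividing each by k! gives the coefficients c_0, ..., c_3.

sqrt(2)*(u - pi/4)^3/12 - sqrt(2)*(u - pi/4)^2/4 - sqrt(2)*(u - pi/4)/2 + sqrt(2)/2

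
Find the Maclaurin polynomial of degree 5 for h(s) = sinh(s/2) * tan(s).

3*s^4/16 + s^2/2

Expand each factor separately, then convolve coefficients.
h(0) = 0
h′(0) = 0
h′′(0) = 1
h′′′(0) = 0
h^(4)(0) = 9/2
h^(5)(0) = 0
Then c_k = h^(k)(0)/k! gives each Taylor coefficient.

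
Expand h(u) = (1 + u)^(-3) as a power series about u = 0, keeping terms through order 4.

15*u^4 - 10*u^3 + 6*u^2 - 3*u + 1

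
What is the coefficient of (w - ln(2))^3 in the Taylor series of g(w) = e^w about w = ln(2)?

1/3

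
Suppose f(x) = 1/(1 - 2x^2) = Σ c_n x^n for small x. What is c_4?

4

f(0) = 1
f′(0) = 0
f′′(0) = 4
f′′′(0) = 0
f^(4)(0) = 96
The Taylor polynomial is Σ f^(k)(0)/k! · x^k.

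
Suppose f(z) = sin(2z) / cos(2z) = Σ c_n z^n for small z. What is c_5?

64/15

Divide the numerator series by the denominator series (power-series long division).
f(0) = 0
f′(0) = 2
f′′(0) = 0
f′′′(0) = 16
f^(4)(0) = 0
f^(5)(0) = 512
So c_5 = f^(5)(0)/5! = 64/15.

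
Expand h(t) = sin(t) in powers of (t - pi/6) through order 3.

-sqrt(3)*(t - pi/6)^3/12 - (t - pi/6)^2/4 + sqrt(3)*(t - pi/6)/2 + 1/2

Differentiate repeatedly and evaluate at the center.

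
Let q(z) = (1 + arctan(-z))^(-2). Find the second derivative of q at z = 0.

Compose series: expand the inner function first, then feed it into the outer expansion.
The coefficient of z^2 in the expansion is 3, so q′′(0) = 2! * (3) = 6.

6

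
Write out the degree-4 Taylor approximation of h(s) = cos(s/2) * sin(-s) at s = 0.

Take the Cauchy product of the two expansions.
h(0) = 0
h′(0) = -1
h′′(0) = 0
h′′′(0) = 7/4
h^(4)(0) = 0
Dividing each by k! gives the coefficients c_0, ..., c_4.

7*s^3/24 - s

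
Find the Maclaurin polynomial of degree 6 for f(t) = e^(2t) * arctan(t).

2*t^6/9 + t^5/5 + 2*t^4/3 + 5*t^3/3 + 2*t^2 + t

Multiply the two series term by term and collect like powers.
[t^0] = 0;  [t^1] = 1;  [t^2] = 2;  [t^3] = 5/3;  [t^4] = 2/3;  [t^5] = 1/5;  [t^6] = 2/9.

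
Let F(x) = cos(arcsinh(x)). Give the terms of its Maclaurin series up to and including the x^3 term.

1 - x^2/2

Compose series: expand the inner function first, then feed it into the outer expansion.
F(0) = 1
F′(0) = 0
F′′(0) = -1
F′′′(0) = 0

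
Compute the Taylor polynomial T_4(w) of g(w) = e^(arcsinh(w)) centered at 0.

Let u equal the inner series; expand the outer function in u and truncate.

-w^4/8 + w^2/2 + w + 1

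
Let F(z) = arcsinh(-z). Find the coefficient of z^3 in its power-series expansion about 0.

1/6

Use the known series and substitute for the argument.
F(0) = 0
F′(0) = -1
F′′(0) = 0
F′′′(0) = 1
So c_3 = F′′′(0)/3! = 1/6.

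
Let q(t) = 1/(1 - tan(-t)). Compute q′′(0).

2

Substitute the inner expansion into the outer series and collect powers.
The coefficient of t^2 in the expansion is 1, so q′′(0) = 2! * (1) = 2.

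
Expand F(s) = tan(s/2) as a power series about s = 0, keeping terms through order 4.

s^3/24 + s/2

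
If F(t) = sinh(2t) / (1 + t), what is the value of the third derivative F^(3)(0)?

20

Multiply the two series term by term and collect like powers.
From the series, [t^3] F = 10/3; multiply by 3! = 6 to get 20.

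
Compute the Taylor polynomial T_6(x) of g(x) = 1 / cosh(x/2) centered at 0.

-61*x^6/46080 + 5*x^4/384 - x^2/8 + 1

Invert the denominator's series and multiply.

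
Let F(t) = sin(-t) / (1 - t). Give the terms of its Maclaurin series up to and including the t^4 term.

-5*t^4/6 - 5*t^3/6 - t^2 - t

Multiply the numerator's expansion by the denominator's geometric series.
F(0) = 0
F′(0) = -1
F′′(0) = -2
F′′′(0) = -5
F^(4)(0) = -20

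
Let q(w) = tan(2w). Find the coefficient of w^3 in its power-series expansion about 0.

8/3

[w^0] = 0;  [w^1] = 2;  [w^2] = 0;  [w^3] = 8/3.
So c_3 = q′′′(0)/3! = 8/3.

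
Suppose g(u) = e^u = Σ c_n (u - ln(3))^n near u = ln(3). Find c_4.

g(ln(3)) = 3
g′(ln(3)) = 3
g′′(ln(3)) = 3
g′′′(ln(3)) = 3
g^(4)(ln(3)) = 3
So c_4 = g^(4)(ln(3))/4! = 1/8.

1/8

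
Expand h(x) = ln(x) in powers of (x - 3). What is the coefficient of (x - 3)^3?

1/81

h(3) = ln(3)
h′(3) = 1/3
h′′(3) = -1/9
h′′′(3) = 2/27
So c_3 = h′′′(3)/3! = 1/81.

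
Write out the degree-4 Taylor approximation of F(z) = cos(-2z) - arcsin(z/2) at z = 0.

Add the two expansions coefficient-wise.
[z^0] = 1;  [z^1] = -1/2;  [z^2] = -2;  [z^3] = -1/48;  [z^4] = 2/3.

2*z^4/3 - z^3/48 - 2*z^2 - z/2 + 1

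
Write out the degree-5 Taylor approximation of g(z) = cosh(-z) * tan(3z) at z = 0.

1481*z^5/40 + 21*z^3/2 + 3*z

Take the Cauchy product of the two expansions.
g(0) = 0
g′(0) = 3
g′′(0) = 0
g′′′(0) = 63
g^(4)(0) = 0
g^(5)(0) = 4443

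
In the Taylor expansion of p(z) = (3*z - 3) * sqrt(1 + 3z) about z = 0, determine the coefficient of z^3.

Distribute the polynomial across the series and collect like powers.
[z^0] = -3;  [z^1] = -3/2;  [z^2] = 63/8;  [z^3] = -135/16.
So c_3 = p′′′(0)/3! = -135/16.

-135/16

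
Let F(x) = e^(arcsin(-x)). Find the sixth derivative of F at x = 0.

85

Plug the Maclaurin series of the inner function into that of the outer and collect terms.
The coefficient of x^6 in the expansion is 17/144, so F^(6)(0) = 6! * (17/144) = 85.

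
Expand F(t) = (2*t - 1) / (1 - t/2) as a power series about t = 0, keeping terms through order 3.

Multiply each power in the prefactor through the base expansion.
F(0) = -1
F′(0) = 3/2
F′′(0) = 3/2
F′′′(0) = 9/4
Then c_k = F^(k)(0)/k! gives each Taylor coefficient.

3*t^3/8 + 3*t^2/4 + 3*t/2 - 1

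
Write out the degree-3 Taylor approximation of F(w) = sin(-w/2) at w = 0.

w^3/48 - w/2

F(0) = 0
F′(0) = -1/2
F′′(0) = 0
F′′′(0) = 1/8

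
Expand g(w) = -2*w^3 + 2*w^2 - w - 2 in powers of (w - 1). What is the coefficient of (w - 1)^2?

Apply the Taylor formula c_k = f^(k)(a)/k!.
g(1) = -3
g′(1) = -3
g′′(1) = -8
The Taylor polynomial is Σ g^(k)(1)/k! · (w - 1)^k.

-4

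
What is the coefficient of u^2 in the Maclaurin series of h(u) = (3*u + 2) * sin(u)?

Shift and add copies of the series according to the polynomial's terms.
[u^0] = 0;  [u^1] = 2;  [u^2] = 3.

3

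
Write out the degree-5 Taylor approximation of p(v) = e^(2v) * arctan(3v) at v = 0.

163*v^5/5 - 14*v^4 - 3*v^3 + 6*v^2 + 3*v

Take the Cauchy product of the two expansions.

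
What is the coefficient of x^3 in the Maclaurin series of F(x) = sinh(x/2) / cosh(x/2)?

Write the quotient as an unknown series and match coefficients against numerator = denominator · series.
F(0) = 0
F′(0) = 1/2
F′′(0) = 0
F′′′(0) = -1/4
So c_3 = F′′′(0)/3! = -1/24.

-1/24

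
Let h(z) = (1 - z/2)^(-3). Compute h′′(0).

The coefficient of z^2 in the expansion is 3/2, so h′′(0) = 2! * (3/2) = 3.

3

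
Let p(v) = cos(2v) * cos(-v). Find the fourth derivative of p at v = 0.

41

Write out both Maclaurin series and multiply, keeping only the needed powers.
From the series, [v^4] p = 41/24; multiply by 4! = 24 to get 41.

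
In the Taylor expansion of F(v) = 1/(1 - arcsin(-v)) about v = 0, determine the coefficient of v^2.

Substitute the inner expansion into the outer series and collect powers.
F(0) = 1
F′(0) = -1
F′′(0) = 2
So c_2 = F′′(0)/2! = 1.

1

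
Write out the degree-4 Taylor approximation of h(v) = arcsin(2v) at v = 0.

Differentiate repeatedly and evaluate at the center.
h(0) = 0
h′(0) = 2
h′′(0) = 0
h′′′(0) = 8
h^(4)(0) = 0
Dividing each by k! gives the coefficients c_0, ..., c_4.

4*v^3/3 + 2*v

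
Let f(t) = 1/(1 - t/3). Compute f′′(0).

The coefficient of t^2 in the expansion is 1/9, so f′′(0) = 2! * (1/9) = 2/9.

2/9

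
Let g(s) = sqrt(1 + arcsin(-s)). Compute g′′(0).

-1/4

Compose series: expand the inner function first, then feed it into the outer expansion.
From the series, [s^2] g = -1/8; multiply by 2! = 2 to get -1/4.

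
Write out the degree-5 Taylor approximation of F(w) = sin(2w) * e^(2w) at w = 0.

Take the Cauchy product of the two expansions.
[w^0] = 0;  [w^1] = 2;  [w^2] = 4;  [w^3] = 8/3;  [w^4] = 0;  [w^5] = -16/15.

-16*w^5/15 + 8*w^3/3 + 4*w^2 + 2*w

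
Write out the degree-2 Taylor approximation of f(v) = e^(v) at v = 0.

v^2/2 + v + 1

Use the known series and substitute for the argument.
f(0) = 1
f′(0) = 1
f′′(0) = 1
The Taylor polynomial is Σ f^(k)(0)/k! · v^k.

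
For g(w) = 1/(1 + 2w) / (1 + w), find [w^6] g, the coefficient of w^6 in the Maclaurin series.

Multiply the two series term by term and collect like powers.
g(0) = 1
g′(0) = -3
g′′(0) = 14
g′′′(0) = -90
g^(4)(0) = 744
g^(5)(0) = -7560
g^(6)(0) = 91440

127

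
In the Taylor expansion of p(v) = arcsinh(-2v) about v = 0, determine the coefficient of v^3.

4/3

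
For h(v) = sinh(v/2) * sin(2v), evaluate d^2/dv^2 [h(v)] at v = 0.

2

Write out both Maclaurin series and multiply, keeping only the needed powers.
The coefficient of v^2 in the expansion is 1, so h′′(0) = 2! * (1) = 2.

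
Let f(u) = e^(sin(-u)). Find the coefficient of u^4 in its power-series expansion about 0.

Plug the Maclaurin series of the inner function into that of the outer and collect terms.
f(0) = 1
f′(0) = -1
f′′(0) = 1
f′′′(0) = 0
f^(4)(0) = -3

-1/8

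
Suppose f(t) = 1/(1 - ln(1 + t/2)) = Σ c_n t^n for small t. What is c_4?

Plug the Maclaurin series of the inner function into that of the outer and collect terms.
f(0) = 1
f′(0) = 1/2
f′′(0) = 1/4
f′′′(0) = 1/4
f^(4)(0) = 1/4
So c_4 = f^(4)(0)/4! = 1/96.

1/96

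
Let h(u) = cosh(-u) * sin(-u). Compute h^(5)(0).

4

Take the Cauchy product of the two expansions.
From the series, [u^5] h = 1/30; multiply by 5! = 120 to get 4.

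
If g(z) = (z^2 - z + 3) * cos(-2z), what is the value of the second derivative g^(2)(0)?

-10

Shift and add copies of the series according to the polynomial's terms.
From the series, [z^2] g = -5; multiply by 2! = 2 to get -10.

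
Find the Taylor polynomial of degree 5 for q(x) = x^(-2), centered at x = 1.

Apply the Taylor formula c_k = f^(k)(a)/k!.
q(1) = 1
q′(1) = -2
q′′(1) = 6
q′′′(1) = -24
q^(4)(1) = 120
q^(5)(1) = -720
Dividing each by k! gives the coefficients c_0, ..., c_5.

-6*(x - 1)^5 + 5*(x - 1)^4 - 4*(x - 1)^3 + 3*(x - 1)^2 - 2*(x - 1) + 1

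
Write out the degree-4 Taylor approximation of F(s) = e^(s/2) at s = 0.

s^4/384 + s^3/48 + s^2/8 + s/2 + 1

Differentiate repeatedly and evaluate at the center.
[s^0] = 1;  [s^1] = 1/2;  [s^2] = 1/8;  [s^3] = 1/48;  [s^4] = 1/384.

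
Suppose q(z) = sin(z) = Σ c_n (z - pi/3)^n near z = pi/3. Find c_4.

Apply the Taylor formula c_k = f^(k)(a)/k!.
So c_4 = q^(4)(pi/3)/4! = sqrt(3)/48.

sqrt(3)/48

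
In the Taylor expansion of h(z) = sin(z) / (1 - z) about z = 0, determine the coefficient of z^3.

Expand each factor separately, then convolve coefficients.
[z^0] = 0;  [z^1] = 1;  [z^2] = 1;  [z^3] = 5/6.
So c_3 = h′′′(0)/3! = 5/6.

5/6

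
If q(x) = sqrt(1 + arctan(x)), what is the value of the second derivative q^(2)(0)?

Substitute the inner expansion into the outer series and collect powers.
The coefficient of x^2 in the expansion is -1/8, so q′′(0) = 2! * (-1/8) = -1/4.

-1/4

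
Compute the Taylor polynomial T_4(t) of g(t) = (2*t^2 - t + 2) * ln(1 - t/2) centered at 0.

Distribute the polynomial across the series and collect like powers.
g(0) = 0
g′(0) = -1
g′′(0) = 1/2
g′′′(0) = -23/4
g^(4)(0) = -23/4

-23*t^4/96 - 23*t^3/24 + t^2/4 - t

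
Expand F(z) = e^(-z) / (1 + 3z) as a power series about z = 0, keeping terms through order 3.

-113*z^3/3 + 25*z^2/2 - 4*z + 1

Multiply the two series term by term and collect like powers.
[z^0] = 1;  [z^1] = -4;  [z^2] = 25/2;  [z^3] = -113/3.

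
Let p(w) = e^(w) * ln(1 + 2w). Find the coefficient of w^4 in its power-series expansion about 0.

-2

Expand each factor separately, then convolve coefficients.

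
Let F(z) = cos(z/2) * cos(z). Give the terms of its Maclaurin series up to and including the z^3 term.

1 - 5*z^2/8

Expand each factor separately, then convolve coefficients.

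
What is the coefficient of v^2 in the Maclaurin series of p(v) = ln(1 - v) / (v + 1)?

1/2

Multiply the numerator's expansion by the denominator's geometric series.
p(0) = 0
p′(0) = -1
p′′(0) = 1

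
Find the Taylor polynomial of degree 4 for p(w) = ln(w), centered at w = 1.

p(1) = 0
p′(1) = 1
p′′(1) = -1
p′′′(1) = 2
p^(4)(1) = -6
The Taylor polynomial is Σ p^(k)(1)/k! · (w - 1)^k.

-(w - 1)^4/4 + (w - 1)^3/3 - (w - 1)^2/2 + (w - 1)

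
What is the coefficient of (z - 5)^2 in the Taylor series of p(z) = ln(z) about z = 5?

-1/50

p(5) = ln(5)
p′(5) = 1/5
p′′(5) = -1/25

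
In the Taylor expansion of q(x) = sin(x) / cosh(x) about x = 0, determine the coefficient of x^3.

Invert the denominator's series and multiply.
q(0) = 0
q′(0) = 1
q′′(0) = 0
q′′′(0) = -4
Then c_k = q^(k)(0)/k! gives each Taylor coefficient.

-2/3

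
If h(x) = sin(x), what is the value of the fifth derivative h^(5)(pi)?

-1

Use the known series and substitute for the argument.
The coefficient of (x - pi)^5 in the expansion is -1/120, so h^(5)(pi) = 5! * (-1/120) = -1.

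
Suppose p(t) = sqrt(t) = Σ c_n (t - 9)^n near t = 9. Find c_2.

p(9) = 3
p′(9) = 1/6
p′′(9) = -1/108
So c_2 = p′′(9)/2! = -1/216.

-1/216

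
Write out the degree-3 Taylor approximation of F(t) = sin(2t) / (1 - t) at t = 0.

Take the Cauchy product of the two expansions.
F(0) = 0
F′(0) = 2
F′′(0) = 4
F′′′(0) = 4

2*t^3/3 + 2*t^2 + 2*t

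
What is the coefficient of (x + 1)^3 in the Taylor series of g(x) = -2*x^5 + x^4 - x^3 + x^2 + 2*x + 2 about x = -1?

-25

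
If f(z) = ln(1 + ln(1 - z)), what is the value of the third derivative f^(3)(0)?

Let u equal the inner series; expand the outer function in u and truncate.
From the series, [z^3] f = -7/6; multiply by 3! = 6 to get -7.

-7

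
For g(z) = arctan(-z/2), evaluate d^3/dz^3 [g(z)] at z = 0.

1/4

From the series, [z^3] g = 1/24; multiply by 3! = 6 to get 1/4.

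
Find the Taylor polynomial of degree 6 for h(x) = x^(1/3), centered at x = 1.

-154*(x - 1)^6/6561 + 22*(x - 1)^5/729 - 10*(x - 1)^4/243 + 5*(x - 1)^3/81 - (x - 1)^2/9 + (x - 1)/3 + 1

Differentiate repeatedly and evaluate at the center.
h(1) = 1
h′(1) = 1/3
h′′(1) = -2/9
h′′′(1) = 10/27
h^(4)(1) = -80/81
h^(5)(1) = 880/243
h^(6)(1) = -12320/729
Dividing each by k! gives the coefficients c_0, ..., c_6.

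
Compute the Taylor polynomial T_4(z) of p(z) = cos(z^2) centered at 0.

1 - z^4/2

p(0) = 1
p′(0) = 0
p′′(0) = 0
p′′′(0) = 0
p^(4)(0) = -12
The Taylor polynomial is Σ p^(k)(0)/k! · z^k.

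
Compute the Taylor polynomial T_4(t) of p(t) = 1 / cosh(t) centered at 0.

5*t^4/24 - t^2/2 + 1

Write the quotient as an unknown series and match coefficients against numerator = denominator · series.
p(0) = 1
p′(0) = 0
p′′(0) = -1
p′′′(0) = 0
p^(4)(0) = 5
The Taylor polynomial is Σ p^(k)(0)/k! · t^k.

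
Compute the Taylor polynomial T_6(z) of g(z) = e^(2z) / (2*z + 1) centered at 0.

Multiply the numerator's expansion by the denominator's geometric series.
g(0) = 1
g′(0) = 0
g′′(0) = 4
g′′′(0) = -16
g^(4)(0) = 144
g^(5)(0) = -1408
g^(6)(0) = 16960
Dividing each by k! gives the coefficients c_0, ..., c_6.

212*z^6/9 - 176*z^5/15 + 6*z^4 - 8*z^3/3 + 2*z^2 + 1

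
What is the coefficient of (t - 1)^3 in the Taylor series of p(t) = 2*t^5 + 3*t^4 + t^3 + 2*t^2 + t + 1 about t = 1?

Differentiate repeatedly and evaluate at the center.
p(1) = 10
p′(1) = 30
p′′(1) = 86
p′′′(1) = 198
Then c_k = p^(k)(1)/k! gives each Taylor coefficient.

33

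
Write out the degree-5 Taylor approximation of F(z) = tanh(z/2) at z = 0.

z^5/240 - z^3/24 + z/2

[z^0] = 0;  [z^1] = 1/2;  [z^2] = 0;  [z^3] = -1/24;  [z^4] = 0;  [z^5] = 1/240.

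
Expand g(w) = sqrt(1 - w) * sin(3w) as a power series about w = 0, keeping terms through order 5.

Take the Cauchy product of the two expansions.
g(0) = 0
g′(0) = 3
g′′(0) = -3
g′′′(0) = -117/4
g^(4)(0) = 99/2
g^(5)(0) = 4743/16

1581*w^5/640 + 33*w^4/16 - 39*w^3/8 - 3*w^2/2 + 3*w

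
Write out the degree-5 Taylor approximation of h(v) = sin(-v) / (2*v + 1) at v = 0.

-1841*v^5/120 + 23*v^4/3 - 23*v^3/6 + 2*v^2 - v

Expand 1/(denominator) as a geometric series and multiply by the numerator's series.
h(0) = 0
h′(0) = -1
h′′(0) = 4
h′′′(0) = -23
h^(4)(0) = 184
h^(5)(0) = -1841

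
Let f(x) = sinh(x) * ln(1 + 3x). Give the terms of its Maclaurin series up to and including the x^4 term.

Write out both Maclaurin series and multiply, keeping only the needed powers.

19*x^4/2 - 9*x^3/2 + 3*x^2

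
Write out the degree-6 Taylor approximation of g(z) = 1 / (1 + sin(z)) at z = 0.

Write 1/(1+u) = 1 - u + u^2 - u^3 + ... and substitute the series for u.
g(0) = 1
g′(0) = -1
g′′(0) = 2
g′′′(0) = -5
g^(4)(0) = 16
g^(5)(0) = -61
g^(6)(0) = 272

17*z^6/45 - 61*z^5/120 + 2*z^4/3 - 5*z^3/6 + z^2 - z + 1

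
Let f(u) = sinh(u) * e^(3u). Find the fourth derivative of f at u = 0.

Take the Cauchy product of the two expansions.
The coefficient of u^4 in the expansion is 5, so f^(4)(0) = 4! * (5) = 120.

120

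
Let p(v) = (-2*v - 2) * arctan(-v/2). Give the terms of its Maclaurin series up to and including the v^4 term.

Shift and add copies of the series according to the polynomial's terms.
[v^0] = 0;  [v^1] = 1;  [v^2] = 1;  [v^3] = -1/12;  [v^4] = -1/12.

-v^4/12 - v^3/12 + v^2 + v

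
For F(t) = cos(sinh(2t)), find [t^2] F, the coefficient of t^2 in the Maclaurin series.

Compose series: expand the inner function first, then feed it into the outer expansion.
F(0) = 1
F′(0) = 0
F′′(0) = -4
So c_2 = F′′(0)/2! = -2.

-2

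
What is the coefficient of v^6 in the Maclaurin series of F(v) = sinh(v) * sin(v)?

Expand each factor separately, then convolve coefficients.
[v^0] = 0;  [v^1] = 0;  [v^2] = 1;  [v^3] = 0;  [v^4] = 0;  [v^5] = 0;  [v^6] = -1/90.

-1/90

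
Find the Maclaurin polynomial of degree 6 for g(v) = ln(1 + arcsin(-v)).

Substitute the inner expansion into the outer series and collect powers.
g(0) = 0
g′(0) = -1
g′′(0) = -1
g′′′(0) = -3
g^(4)(0) = -10
g^(5)(0) = -53
g^(6)(0) = -304
Then c_k = g^(k)(0)/k! gives each Taylor coefficient.

-19*v^6/45 - 53*v^5/120 - 5*v^4/12 - v^3/2 - v^2/2 - v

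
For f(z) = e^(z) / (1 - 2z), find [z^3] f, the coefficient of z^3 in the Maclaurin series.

79/6

Take the Cauchy product of the two expansions.
[z^0] = 1;  [z^1] = 3;  [z^2] = 13/2;  [z^3] = 79/6.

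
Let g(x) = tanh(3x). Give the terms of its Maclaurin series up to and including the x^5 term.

162*x^5/5 - 9*x^3 + 3*x

Compute the successive derivatives at the expansion point and divide by k!.
[x^0] = 0;  [x^1] = 3;  [x^2] = 0;  [x^3] = -9;  [x^4] = 0;  [x^5] = 162/5.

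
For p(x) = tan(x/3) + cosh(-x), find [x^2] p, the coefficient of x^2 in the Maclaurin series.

1/2

Expand each term separately and add.
p(0) = 1
p′(0) = 1/3
p′′(0) = 1
So c_2 = p′′(0)/2! = 1/2.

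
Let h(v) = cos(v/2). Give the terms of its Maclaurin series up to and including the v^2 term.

1 - v^2/8

h(0) = 1
h′(0) = 0
h′′(0) = -1/4
Then c_k = h^(k)(0)/k! gives each Taylor coefficient.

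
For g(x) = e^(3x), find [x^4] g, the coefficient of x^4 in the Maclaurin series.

27/8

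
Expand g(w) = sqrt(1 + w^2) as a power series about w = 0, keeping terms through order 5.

-w^4/8 + w^2/2 + 1

g(0) = 1
g′(0) = 0
g′′(0) = 1
g′′′(0) = 0
g^(4)(0) = -3
g^(5)(0) = 0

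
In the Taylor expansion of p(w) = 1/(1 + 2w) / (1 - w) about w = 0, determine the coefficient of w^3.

-5

Multiply the two series term by term and collect like powers.
p(0) = 1
p′(0) = -1
p′′(0) = 6
p′′′(0) = -30
So c_3 = p′′′(0)/3! = -5.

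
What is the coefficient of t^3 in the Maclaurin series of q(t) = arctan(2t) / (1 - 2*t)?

16/3

Multiply the numerator's expansion by the denominator's geometric series.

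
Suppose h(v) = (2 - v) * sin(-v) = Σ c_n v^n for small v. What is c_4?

Shift and add copies of the series according to the polynomial's terms.
h(0) = 0
h′(0) = -2
h′′(0) = 2
h′′′(0) = 2
h^(4)(0) = -4

-1/6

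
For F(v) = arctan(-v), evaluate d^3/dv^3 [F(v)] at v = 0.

Use the known series and substitute for the argument.
From the series, [v^3] F = 1/3; multiply by 3! = 6 to get 2.

2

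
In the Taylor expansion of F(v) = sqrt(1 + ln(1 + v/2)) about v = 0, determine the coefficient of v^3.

Let u equal the inner series; expand the outer function in u and truncate.

17/384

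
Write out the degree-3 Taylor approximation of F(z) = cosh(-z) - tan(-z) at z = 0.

Expand each term separately and add.
F(0) = 1
F′(0) = 1
F′′(0) = 1
F′′′(0) = 2
Then c_k = F^(k)(0)/k! gives each Taylor coefficient.

z^3/3 + z^2/2 + z + 1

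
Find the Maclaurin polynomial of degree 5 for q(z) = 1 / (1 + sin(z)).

Use the geometric series for the reciprocal, then substitute.
q(0) = 1
q′(0) = -1
q′′(0) = 2
q′′′(0) = -5
q^(4)(0) = 16
q^(5)(0) = -61
Dividing each by k! gives the coefficients c_0, ..., c_5.

-61*z^5/120 + 2*z^4/3 - 5*z^3/6 + z^2 - z + 1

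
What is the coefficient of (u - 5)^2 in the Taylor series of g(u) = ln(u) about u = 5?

-1/50

[(u - 5)^0] = ln(5);  [(u - 5)^1] = 1/5;  [(u - 5)^2] = -1/50.
So c_2 = g′′(5)/2! = -1/50.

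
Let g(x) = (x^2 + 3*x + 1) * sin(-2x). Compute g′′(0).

-12

Distribute the polynomial across the series and collect like powers.
The coefficient of x^2 in the expansion is -6, so g′′(0) = 2! * (-6) = -12.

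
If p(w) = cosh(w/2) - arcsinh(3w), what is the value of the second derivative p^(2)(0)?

Add the two expansions coefficient-wise.
The coefficient of w^2 in the expansion is 1/8, so p′′(0) = 2! * (1/8) = 1/4.

1/4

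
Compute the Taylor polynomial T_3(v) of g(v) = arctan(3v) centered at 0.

-9*v^3 + 3*v

[v^0] = 0;  [v^1] = 3;  [v^2] = 0;  [v^3] = -9.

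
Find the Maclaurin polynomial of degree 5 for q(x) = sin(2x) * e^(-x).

Expand each factor separately, then convolve coefficients.
q(0) = 0
q′(0) = 2
q′′(0) = -4
q′′′(0) = -2
q^(4)(0) = 24
q^(5)(0) = -38

-19*x^5/60 + x^4 - x^3/3 - 2*x^2 + 2*x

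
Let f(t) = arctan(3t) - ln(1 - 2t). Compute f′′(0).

4

Combine the two series term by term.
The coefficient of t^2 in the expansion is 2, so f′′(0) = 2! * (2) = 4.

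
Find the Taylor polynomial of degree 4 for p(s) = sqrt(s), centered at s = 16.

[(s - 16)^0] = 4;  [(s - 16)^1] = 1/8;  [(s - 16)^2] = -1/512;  [(s - 16)^3] = 1/16384;  [(s - 16)^4] = -5/2097152.

-5*(s - 16)^4/2097152 + (s - 16)^3/16384 - (s - 16)^2/512 + (s - 16)/8 + 4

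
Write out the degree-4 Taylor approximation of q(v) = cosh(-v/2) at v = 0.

q(0) = 1
q′(0) = 0
q′′(0) = 1/4
q′′′(0) = 0
q^(4)(0) = 1/16
Dividing each by k! gives the coefficients c_0, ..., c_4.

v^4/384 + v^2/8 + 1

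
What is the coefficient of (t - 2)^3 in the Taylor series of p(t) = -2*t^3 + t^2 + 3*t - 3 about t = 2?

[(t - 2)^0] = -9;  [(t - 2)^1] = -17;  [(t - 2)^2] = -11;  [(t - 2)^3] = -2.
So c_3 = p′′′(2)/3! = -2.

-2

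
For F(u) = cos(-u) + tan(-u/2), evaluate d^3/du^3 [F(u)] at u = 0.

-1/4

Add the two expansions coefficient-wise.
From the series, [u^3] F = -1/24; multiply by 3! = 6 to get -1/4.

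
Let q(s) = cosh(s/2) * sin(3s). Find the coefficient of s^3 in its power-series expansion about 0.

-33/8

Expand each factor separately, then convolve coefficients.
[s^0] = 0;  [s^1] = 3;  [s^2] = 0;  [s^3] = -33/8.
So c_3 = q′′′(0)/3! = -33/8.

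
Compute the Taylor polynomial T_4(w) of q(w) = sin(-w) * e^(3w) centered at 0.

-4*w^4 - 13*w^3/3 - 3*w^2 - w

Take the Cauchy product of the two expansions.
q(0) = 0
q′(0) = -1
q′′(0) = -6
q′′′(0) = -26
q^(4)(0) = -96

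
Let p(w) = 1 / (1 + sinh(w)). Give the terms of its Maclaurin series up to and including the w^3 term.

-7*w^3/6 + w^2 - w + 1

Expand as Σ (-1)^k u^k with u equal to the inner function's series.
p(0) = 1
p′(0) = -1
p′′(0) = 2
p′′′(0) = -7
Then c_k = p^(k)(0)/k! gives each Taylor coefficient.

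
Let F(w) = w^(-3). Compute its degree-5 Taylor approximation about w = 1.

Differentiate repeatedly and evaluate at the center.
[(w - 1)^0] = 1;  [(w - 1)^1] = -3;  [(w - 1)^2] = 6;  [(w - 1)^3] = -10;  [(w - 1)^4] = 15;  [(w - 1)^5] = -21.

-21*(w - 1)^5 + 15*(w - 1)^4 - 10*(w - 1)^3 + 6*(w - 1)^2 - 3*(w - 1) + 1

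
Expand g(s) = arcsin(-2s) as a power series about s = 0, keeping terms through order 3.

-4*s^3/3 - 2*s

g(0) = 0
g′(0) = -2
g′′(0) = 0
g′′′(0) = -8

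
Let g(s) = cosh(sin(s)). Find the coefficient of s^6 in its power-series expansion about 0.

Plug the Maclaurin series of the inner function into that of the outer and collect terms.
g(0) = 1
g′(0) = 0
g′′(0) = 1
g′′′(0) = 0
g^(4)(0) = -3
g^(5)(0) = 0
g^(6)(0) = -3
The Taylor polynomial is Σ g^(k)(0)/k! · s^k.

-1/240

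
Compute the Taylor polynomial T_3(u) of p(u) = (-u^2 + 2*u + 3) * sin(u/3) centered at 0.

Shift and add copies of the series according to the polynomial's terms.
p(0) = 0
p′(0) = 1
p′′(0) = 4/3
p′′′(0) = -19/9
The Taylor polynomial is Σ p^(k)(0)/k! · u^k.

-19*u^3/54 + 2*u^2/3 + u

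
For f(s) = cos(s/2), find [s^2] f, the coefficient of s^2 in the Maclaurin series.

-1/8

Differentiate repeatedly and evaluate at the center.
f(0) = 1
f′(0) = 0
f′′(0) = -1/4
Then c_k = f^(k)(0)/k! gives each Taylor coefficient.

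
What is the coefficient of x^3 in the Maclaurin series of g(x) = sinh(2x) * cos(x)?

1/3

Write out both Maclaurin series and multiply, keeping only the needed powers.
g(0) = 0
g′(0) = 2
g′′(0) = 0
g′′′(0) = 2
So c_3 = g′′′(0)/3! = 1/3.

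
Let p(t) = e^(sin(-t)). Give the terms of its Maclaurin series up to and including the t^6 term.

Let u equal the inner series; expand the outer function in u and truncate.
p(0) = 1
p′(0) = -1
p′′(0) = 1
p′′′(0) = 0
p^(4)(0) = -3
p^(5)(0) = 8
p^(6)(0) = -3

-t^6/240 + t^5/15 - t^4/8 + t^2/2 - t + 1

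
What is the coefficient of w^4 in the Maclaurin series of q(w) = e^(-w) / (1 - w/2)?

Write out both Maclaurin series and multiply, keeping only the needed powers.
q(0) = 1
q′(0) = -1/2
q′′(0) = 1/2
q′′′(0) = -1/4
q^(4)(0) = 1/2

1/48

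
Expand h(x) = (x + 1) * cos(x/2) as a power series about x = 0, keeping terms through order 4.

Distribute the polynomial across the series and collect like powers.
h(0) = 1
h′(0) = 1
h′′(0) = -1/4
h′′′(0) = -3/4
h^(4)(0) = 1/16
The Taylor polynomial is Σ h^(k)(0)/k! · x^k.

x^4/384 - x^3/8 - x^2/8 + x + 1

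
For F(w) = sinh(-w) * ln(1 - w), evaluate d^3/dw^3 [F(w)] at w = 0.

3

Take the Cauchy product of the two expansions.
From the series, [w^3] F = 1/2; multiply by 3! = 6 to get 3.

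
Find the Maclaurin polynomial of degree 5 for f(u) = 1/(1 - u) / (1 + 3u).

Write out both Maclaurin series and multiply, keeping only the needed powers.

-182*u^5 + 61*u^4 - 20*u^3 + 7*u^2 - 2*u + 1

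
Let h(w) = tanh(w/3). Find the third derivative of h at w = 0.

The coefficient of w^3 in the expansion is -1/81, so h′′′(0) = 3! * (-1/81) = -2/27.

-2/27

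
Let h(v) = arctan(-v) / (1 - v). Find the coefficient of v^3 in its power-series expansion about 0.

Use 1/(1 - r) = Σ r^k on the denominator, then take the Cauchy product.
h(0) = 0
h′(0) = -1
h′′(0) = -2
h′′′(0) = -4
The Taylor polynomial is Σ h^(k)(0)/k! · v^k.

-2/3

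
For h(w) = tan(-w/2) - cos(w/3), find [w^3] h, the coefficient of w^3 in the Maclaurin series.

-1/24

Expand each term separately and add.
[w^0] = -1;  [w^1] = -1/2;  [w^2] = 1/18;  [w^3] = -1/24.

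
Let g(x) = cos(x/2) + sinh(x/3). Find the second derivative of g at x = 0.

Combine the two series term by term.
From the series, [x^2] g = -1/8; multiply by 2! = 2 to get -1/4.

-1/4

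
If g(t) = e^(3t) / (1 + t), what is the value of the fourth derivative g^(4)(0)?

Write out both Maclaurin series and multiply, keeping only the needed powers.
The coefficient of t^4 in the expansion is 11/8, so g^(4)(0) = 4! * (11/8) = 33.

33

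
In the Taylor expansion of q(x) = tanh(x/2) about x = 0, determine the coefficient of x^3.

-1/24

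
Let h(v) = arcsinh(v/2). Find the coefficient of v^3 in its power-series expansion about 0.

-1/48

[v^0] = 0;  [v^1] = 1/2;  [v^2] = 0;  [v^3] = -1/48.
So c_3 = h′′′(0)/3! = -1/48.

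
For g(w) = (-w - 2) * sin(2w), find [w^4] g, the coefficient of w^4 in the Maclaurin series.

4/3

Shift and add copies of the series according to the polynomial's terms.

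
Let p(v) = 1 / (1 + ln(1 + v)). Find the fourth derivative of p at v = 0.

88

Use the geometric series for the reciprocal, then substitute.
From the series, [v^4] p = 11/3; multiply by 4! = 24 to get 88.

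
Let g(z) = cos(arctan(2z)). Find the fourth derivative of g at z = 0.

144

Compose series: expand the inner function first, then feed it into the outer expansion.
The coefficient of z^4 in the expansion is 6, so g^(4)(0) = 4! * (6) = 144.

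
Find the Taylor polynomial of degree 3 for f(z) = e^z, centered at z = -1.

f(-1) = e^(-1)
f′(-1) = e^(-1)
f′′(-1) = e^(-1)
f′′′(-1) = e^(-1)

(z + 1)^3*e^(-1)/6 + (z + 1)^2*e^(-1)/2 + (z + 1)*e^(-1) + e^(-1)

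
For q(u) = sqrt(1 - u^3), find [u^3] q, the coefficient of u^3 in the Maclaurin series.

-1/2

Apply the Taylor formula c_k = f^(k)(a)/k!.
q(0) = 1
q′(0) = 0
q′′(0) = 0
q′′′(0) = -3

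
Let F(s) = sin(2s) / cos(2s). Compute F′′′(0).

16

Divide the numerator series by the denominator series (power-series long division).
The coefficient of s^3 in the expansion is 8/3, so F′′′(0) = 3! * (8/3) = 16.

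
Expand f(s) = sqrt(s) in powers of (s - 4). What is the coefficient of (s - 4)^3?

1/512

c_3 = f′′′(4)/3! = 1/512.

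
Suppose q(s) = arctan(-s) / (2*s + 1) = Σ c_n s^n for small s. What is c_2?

2

Expand 1/(denominator) as a geometric series and multiply by the numerator's series.
q(0) = 0
q′(0) = -1
q′′(0) = 4
So c_2 = q′′(0)/2! = 2.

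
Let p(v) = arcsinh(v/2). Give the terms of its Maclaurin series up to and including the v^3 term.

-v^3/48 + v/2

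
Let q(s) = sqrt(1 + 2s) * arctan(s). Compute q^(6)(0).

654

Take the Cauchy product of the two expansions.
The coefficient of s^6 in the expansion is 109/120, so q^(6)(0) = 6! * (109/120) = 654.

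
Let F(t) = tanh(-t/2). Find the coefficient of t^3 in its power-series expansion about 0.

1/24

F(0) = 0
F′(0) = -1/2
F′′(0) = 0
F′′′(0) = 1/4
So c_3 = F′′′(0)/3! = 1/24.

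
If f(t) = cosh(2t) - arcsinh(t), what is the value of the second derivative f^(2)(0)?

Expand each term separately and add.
The coefficient of t^2 in the expansion is 2, so f′′(0) = 2! * (2) = 4.

4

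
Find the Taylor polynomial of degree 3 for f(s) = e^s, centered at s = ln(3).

(s - ln(3))^3/2 + 3*(s - ln(3))^2/2 + 3*(s - ln(3)) + 3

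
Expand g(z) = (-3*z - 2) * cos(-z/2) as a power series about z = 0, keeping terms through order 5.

Shift and add copies of the series according to the polynomial's terms.
g(0) = -2
g′(0) = -3
g′′(0) = 1/2
g′′′(0) = 9/4
g^(4)(0) = -1/8
g^(5)(0) = -15/16

-z^5/128 - z^4/192 + 3*z^3/8 + z^2/4 - 3*z - 2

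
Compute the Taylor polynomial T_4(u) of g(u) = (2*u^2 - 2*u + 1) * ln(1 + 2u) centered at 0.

Distribute the polynomial across the series and collect like powers.

-40*u^4/3 + 32*u^3/3 - 6*u^2 + 2*u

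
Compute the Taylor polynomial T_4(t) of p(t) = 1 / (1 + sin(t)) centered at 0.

Use the geometric series for the reciprocal, then substitute.
p(0) = 1
p′(0) = -1
p′′(0) = 2
p′′′(0) = -5
p^(4)(0) = 16

2*t^4/3 - 5*t^3/6 + t^2 - t + 1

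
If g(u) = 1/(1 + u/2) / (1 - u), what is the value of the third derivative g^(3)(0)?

Expand each factor separately, then convolve coefficients.
The coefficient of u^3 in the expansion is 5/8, so g′′′(0) = 3! * (5/8) = 15/4.

15/4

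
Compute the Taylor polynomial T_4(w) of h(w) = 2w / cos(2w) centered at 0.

Write the quotient as an unknown series and match coefficients against numerator = denominator · series.

4*w^3 + 2*w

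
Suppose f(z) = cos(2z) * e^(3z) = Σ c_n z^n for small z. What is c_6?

-407/144

Write out both Maclaurin series and multiply, keeping only the needed powers.
f(0) = 1
f′(0) = 3
f′′(0) = 5
f′′′(0) = -9
f^(4)(0) = -119
f^(5)(0) = -597
f^(6)(0) = -2035
So c_6 = f^(6)(0)/6! = -407/144.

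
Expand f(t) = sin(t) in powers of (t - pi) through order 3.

f(pi) = 0
f′(pi) = -1
f′′(pi) = 0
f′′′(pi) = 1
Then c_k = f^(k)(pi)/k! gives each Taylor coefficient.

(t - pi)^3/6 - (t - pi)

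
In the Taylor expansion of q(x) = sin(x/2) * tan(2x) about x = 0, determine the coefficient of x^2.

1

Write out both Maclaurin series and multiply, keeping only the needed powers.
q(0) = 0
q′(0) = 0
q′′(0) = 2
So c_2 = q′′(0)/2! = 1.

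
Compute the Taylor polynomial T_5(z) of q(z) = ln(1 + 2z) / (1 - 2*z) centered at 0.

376*z^5/15 + 28*z^4/3 + 20*z^3/3 + 2*z^2 + 2*z

Use 1/(1 - r) = Σ r^k on the denominator, then take the Cauchy product.
[z^0] = 0;  [z^1] = 2;  [z^2] = 2;  [z^3] = 20/3;  [z^4] = 28/3;  [z^5] = 376/15.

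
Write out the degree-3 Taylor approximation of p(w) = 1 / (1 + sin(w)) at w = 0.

Write 1/(1+u) = 1 - u + u^2 - u^3 + ... and substitute the series for u.

-5*w^3/6 + w^2 - w + 1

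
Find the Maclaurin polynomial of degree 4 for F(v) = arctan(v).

-v^3/3 + v

F(0) = 0
F′(0) = 1
F′′(0) = 0
F′′′(0) = -2
F^(4)(0) = 0
Then c_k = F^(k)(0)/k! gives each Taylor coefficient.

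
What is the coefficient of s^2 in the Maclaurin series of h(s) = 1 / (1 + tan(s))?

1

Expand as Σ (-1)^k u^k with u equal to the inner function's series.
h(0) = 1
h′(0) = -1
h′′(0) = 2
So c_2 = h′′(0)/2! = 1.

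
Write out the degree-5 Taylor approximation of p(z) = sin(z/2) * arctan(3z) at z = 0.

-73*z^4/16 + 3*z^2/2

Write out both Maclaurin series and multiply, keeping only the needed powers.
p(0) = 0
p′(0) = 0
p′′(0) = 3
p′′′(0) = 0
p^(4)(0) = -219/2
p^(5)(0) = 0
The Taylor polynomial is Σ p^(k)(0)/k! · z^k.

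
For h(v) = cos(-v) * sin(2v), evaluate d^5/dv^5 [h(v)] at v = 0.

Expand each factor separately, then convolve coefficients.
From the series, [v^5] h = 61/60; multiply by 5! = 120 to get 122.

122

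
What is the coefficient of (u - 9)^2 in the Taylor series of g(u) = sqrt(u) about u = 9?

-1/216

Compute the successive derivatives at the expansion point and divide by k!.
[(u - 9)^0] = 3;  [(u - 9)^1] = 1/6;  [(u - 9)^2] = -1/216.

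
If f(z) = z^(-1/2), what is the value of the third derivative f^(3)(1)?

-15/8

The coefficient of (z - 1)^3 in the expansion is -5/16, so f′′′(1) = 3! * (-5/16) = -15/8.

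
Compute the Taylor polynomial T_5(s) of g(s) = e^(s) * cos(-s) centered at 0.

-s^5/30 - s^4/6 - s^3/3 + s + 1

Write out both Maclaurin series and multiply, keeping only the needed powers.
g(0) = 1
g′(0) = 1
g′′(0) = 0
g′′′(0) = -2
g^(4)(0) = -4
g^(5)(0) = -4
Dividing each by k! gives the coefficients c_0, ..., c_5.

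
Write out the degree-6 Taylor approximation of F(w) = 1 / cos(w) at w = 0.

61*w^6/720 + 5*w^4/24 + w^2/2 + 1

Invert the denominator's series and multiply.
F(0) = 1
F′(0) = 0
F′′(0) = 1
F′′′(0) = 0
F^(4)(0) = 5
F^(5)(0) = 0
F^(6)(0) = 61
Then c_k = F^(k)(0)/k! gives each Taylor coefficient.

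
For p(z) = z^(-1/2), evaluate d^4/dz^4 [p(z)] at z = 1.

105/16

The coefficient of (z - 1)^4 in the expansion is 35/128, so p^(4)(1) = 4! * (35/128) = 105/16.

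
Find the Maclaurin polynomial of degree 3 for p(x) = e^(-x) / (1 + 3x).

-113*x^3/3 + 25*x^2/2 - 4*x + 1

Write out both Maclaurin series and multiply, keeping only the needed powers.
p(0) = 1
p′(0) = -4
p′′(0) = 25
p′′′(0) = -226
Then c_k = p^(k)(0)/k! gives each Taylor coefficient.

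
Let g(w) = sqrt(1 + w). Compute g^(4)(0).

-15/16

Compute the successive derivatives at the expansion point and divide by k!.
The coefficient of w^4 in the expansion is -5/128, so g^(4)(0) = 4! * (-5/128) = -15/16.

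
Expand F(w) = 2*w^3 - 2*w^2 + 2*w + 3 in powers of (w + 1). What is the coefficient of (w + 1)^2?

-8

F(-1) = -3
F′(-1) = 12
F′′(-1) = -16
So c_2 = F′′(-1)/2! = -8.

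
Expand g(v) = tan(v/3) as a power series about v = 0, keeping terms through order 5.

2*v^5/3645 + v^3/81 + v/3

g(0) = 0
g′(0) = 1/3
g′′(0) = 0
g′′′(0) = 2/27
g^(4)(0) = 0
g^(5)(0) = 16/243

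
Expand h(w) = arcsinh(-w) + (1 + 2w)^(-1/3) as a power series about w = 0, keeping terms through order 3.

-197*w^3/162 + 8*w^2/9 - 5*w/3 + 1

Combine the two series term by term.
[w^0] = 1;  [w^1] = -5/3;  [w^2] = 8/9;  [w^3] = -197/162.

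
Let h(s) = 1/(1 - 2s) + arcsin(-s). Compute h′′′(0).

Combine the two series term by term.
The coefficient of s^3 in the expansion is 47/6, so h′′′(0) = 3! * (47/6) = 47.

47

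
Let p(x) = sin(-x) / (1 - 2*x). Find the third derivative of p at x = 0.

Use 1/(1 - r) = Σ r^k on the denominator, then take the Cauchy product.
From the series, [x^3] p = -23/6; multiply by 3! = 6 to get -23.

-23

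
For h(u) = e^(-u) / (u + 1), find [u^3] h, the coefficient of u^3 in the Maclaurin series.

-8/3

Multiply the numerator's expansion by the denominator's geometric series.
h(0) = 1
h′(0) = -2
h′′(0) = 5
h′′′(0) = -16
Dividing each by k! gives the coefficients c_0, ..., c_3.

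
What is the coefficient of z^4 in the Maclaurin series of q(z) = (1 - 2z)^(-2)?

q(0) = 1
q′(0) = 4
q′′(0) = 24
q′′′(0) = 192
q^(4)(0) = 1920
So c_4 = q^(4)(0)/4! = 80.

80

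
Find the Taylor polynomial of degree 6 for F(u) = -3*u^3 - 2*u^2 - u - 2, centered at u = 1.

-3*(u - 1)^3 - 11*(u - 1)^2 - 14*(u - 1) - 8

F(1) = -8
F′(1) = -14
F′′(1) = -22
F′′′(1) = -18
F^(4)(1) = 0
F^(5)(1) = 0
F^(6)(1) = 0
The Taylor polynomial is Σ F^(k)(1)/k! · (u - 1)^k.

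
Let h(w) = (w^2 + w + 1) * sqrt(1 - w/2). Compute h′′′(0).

-111/64

Multiply each power in the prefactor through the base expansion.
The coefficient of w^3 in the expansion is -37/128, so h′′′(0) = 3! * (-37/128) = -111/64.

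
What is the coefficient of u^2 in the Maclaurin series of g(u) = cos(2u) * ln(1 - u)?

Write out both Maclaurin series and multiply, keeping only the needed powers.
[u^0] = 0;  [u^1] = -1;  [u^2] = -1/2.

-1/2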